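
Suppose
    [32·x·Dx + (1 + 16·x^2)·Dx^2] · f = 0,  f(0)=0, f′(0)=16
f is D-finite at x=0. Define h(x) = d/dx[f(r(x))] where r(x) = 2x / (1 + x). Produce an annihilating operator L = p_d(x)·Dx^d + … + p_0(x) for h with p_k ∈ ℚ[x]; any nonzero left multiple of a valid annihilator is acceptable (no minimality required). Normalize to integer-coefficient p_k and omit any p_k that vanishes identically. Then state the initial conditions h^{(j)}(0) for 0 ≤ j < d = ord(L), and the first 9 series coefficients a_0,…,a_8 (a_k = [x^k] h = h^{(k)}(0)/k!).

f: a_k = 0, 16, 0, -256/3, 0, 4096/5, 0, -65536/7, 0, …
h₀=f(r): pull back L_f along r ⇒ L₀.
Derive L from L₀ (diff closure).
L = (2 + 130·x) + (1 + 2·x + 65·x^2)·Dx  (order 1).
h: a_k = 32, -64, -1952, 8064, 110752, -745664, -5707552, 59883264, 251224352, …
ICs: h(0) = 32.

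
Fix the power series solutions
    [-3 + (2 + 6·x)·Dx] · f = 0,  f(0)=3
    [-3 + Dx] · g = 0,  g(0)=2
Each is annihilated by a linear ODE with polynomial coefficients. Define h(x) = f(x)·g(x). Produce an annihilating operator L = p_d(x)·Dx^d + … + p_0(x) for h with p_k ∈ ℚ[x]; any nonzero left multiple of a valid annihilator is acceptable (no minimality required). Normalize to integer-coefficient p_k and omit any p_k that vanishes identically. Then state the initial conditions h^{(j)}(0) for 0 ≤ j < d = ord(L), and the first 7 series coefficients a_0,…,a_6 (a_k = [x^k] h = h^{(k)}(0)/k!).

L = (-9 - 18·x) + (2 + 6·x)·Dx  (order 1).
h: a_k = 6, 27, 189/4, 459/8, 2673/64, 26001/640, -21627/2560, …
ICs: h(0) = 6.

f: a_k = 3, 9/2, -27/8, 81/16, -1215/128, 5103/256, -45927/1024, …
g: a_k = 2, 6, 9, 9, 27/4, 81/20, 81/40, …
h₀=f·g: eliminate ⇒ L₀, order ≤ 1·1.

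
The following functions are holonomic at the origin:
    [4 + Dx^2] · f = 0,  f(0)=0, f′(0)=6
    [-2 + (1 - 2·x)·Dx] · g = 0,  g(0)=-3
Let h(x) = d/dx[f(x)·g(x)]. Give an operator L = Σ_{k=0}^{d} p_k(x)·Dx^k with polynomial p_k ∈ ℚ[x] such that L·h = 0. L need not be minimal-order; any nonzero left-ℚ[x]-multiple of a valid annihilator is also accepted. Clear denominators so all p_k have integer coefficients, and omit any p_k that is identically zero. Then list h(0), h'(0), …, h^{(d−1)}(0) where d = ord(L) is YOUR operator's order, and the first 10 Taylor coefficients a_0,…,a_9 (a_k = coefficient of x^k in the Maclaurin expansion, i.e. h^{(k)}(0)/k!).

L = (-4 - 16·x + 16·x^2) + (-4 + 8·x)·Dx + (1 - 4·x + 4·x^2)·Dx^2  (order 2).
h: a_k = -18, -72, -180, -480, -1212, -14544/5, -33928/5, -542848/35, -1221412/35, -4885648/63, …
ICs: h(0) = -18, h′(0) = -72.

f: a_k = 0, 6, 0, -4, 0, 4/5, 0, -8/105, 0, 4/945, …
g: a_k = -3, -6, -12, -24, -48, -96, -192, -384, -768, -1536, …
f·g: L₀ = L_f ⊗_s L_g, ord ≤ 2·1.
h=h₀': d/dx-closure on L₀ ⇒ L.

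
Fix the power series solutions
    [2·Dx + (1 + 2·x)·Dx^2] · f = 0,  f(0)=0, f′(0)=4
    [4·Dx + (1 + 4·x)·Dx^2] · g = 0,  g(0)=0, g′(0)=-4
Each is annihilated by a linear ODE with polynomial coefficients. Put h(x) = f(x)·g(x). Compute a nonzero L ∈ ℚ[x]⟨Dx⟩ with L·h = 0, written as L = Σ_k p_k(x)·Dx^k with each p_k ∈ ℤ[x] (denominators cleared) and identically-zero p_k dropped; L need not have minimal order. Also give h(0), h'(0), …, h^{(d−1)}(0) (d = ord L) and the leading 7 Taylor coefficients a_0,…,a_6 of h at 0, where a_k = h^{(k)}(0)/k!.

f: a_k = 0, 4, -4, 16/3, -8, 64/5, -64/3, …
g: a_k = 0, -4, 8, -64/3, 64, -1024/5, 2048/3, …
f·g: L₀ = L_f ⊗_s L_g, ord ≤ 2·2.
L = (160 + 768·x + 1024·x^2)·Dx + (264 + 2144·x + 5760·x^2 + 5120·x^3)·Dx^2 + (64 + 720·x + 2976·x^2 + 5376·x^3 + 3584·x^4)·Dx^3 + (3 + 44·x + 252·x^2 + 704·x^3 + 960·x^4 + 512·x^5)·Dx^4  (order 4).
h: a_k = 0, 0, -16, 48, -416/3, 416, -58688/45, …
ICs: h(0) = 0, h′(0) = 0, h′′(0) = -32, h′′′(0) = 288.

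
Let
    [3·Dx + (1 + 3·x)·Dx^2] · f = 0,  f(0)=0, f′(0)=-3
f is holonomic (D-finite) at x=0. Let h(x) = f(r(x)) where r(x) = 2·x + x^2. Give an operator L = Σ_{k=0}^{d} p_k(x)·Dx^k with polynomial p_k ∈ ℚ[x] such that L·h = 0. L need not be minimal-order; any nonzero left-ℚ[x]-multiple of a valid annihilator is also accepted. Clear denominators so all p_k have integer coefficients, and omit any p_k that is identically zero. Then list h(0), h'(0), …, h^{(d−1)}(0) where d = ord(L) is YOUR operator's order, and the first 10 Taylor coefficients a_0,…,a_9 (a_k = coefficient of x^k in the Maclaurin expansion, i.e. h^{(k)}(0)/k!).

f: a_k = 0, -3, 9/2, -9, 81/4, -243/5, 243/2, -2187/7, 6561/8, -2187, …
Change of var in L_f (x↦r) gives L₀.
L = (5 + 6·x + 3·x^2)·Dx + (1 + 7·x + 9·x^2 + 3·x^3)·Dx^2  (order 2).
h: a_k = 0, -6, 15, -54, 441/2, -4806/5, 4365, -142722/7, 388881/4, -470934, …
ICs: h(0) = 0, h′(0) = -6.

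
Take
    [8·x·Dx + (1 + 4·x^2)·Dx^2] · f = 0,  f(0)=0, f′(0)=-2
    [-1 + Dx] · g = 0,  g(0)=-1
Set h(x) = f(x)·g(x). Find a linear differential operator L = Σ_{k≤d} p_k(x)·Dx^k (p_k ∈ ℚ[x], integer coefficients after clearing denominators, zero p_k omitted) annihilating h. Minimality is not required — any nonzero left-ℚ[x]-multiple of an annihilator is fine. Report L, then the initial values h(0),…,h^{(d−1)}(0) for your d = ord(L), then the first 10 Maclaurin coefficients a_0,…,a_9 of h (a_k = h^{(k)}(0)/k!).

L = (1 - 8·x + 4·x^2) + (-2 + 8·x - 8·x^2)·Dx + (1 + 4·x^2)·Dx^2  (order 2).
h: a_k = 0, 2, 2, -5/3, -7/3, 103/20, 215/36, -12763/840, -43447/2520, 2903587/60480, …
ICs: h(0) = 0, h′(0) = 2.

f: a_k = 0, -2, 0, 8/3, 0, -32/5, 0, 128/7, 0, -512/9, …
g: a_k = -1, -1, -1/2, -1/6, -1/24, -1/120, -1/720, -1/5040, -1/40320, -1/362880, …
L₀ := L_f ⊗_s L_g (sym. prod.), ord ≤ 2.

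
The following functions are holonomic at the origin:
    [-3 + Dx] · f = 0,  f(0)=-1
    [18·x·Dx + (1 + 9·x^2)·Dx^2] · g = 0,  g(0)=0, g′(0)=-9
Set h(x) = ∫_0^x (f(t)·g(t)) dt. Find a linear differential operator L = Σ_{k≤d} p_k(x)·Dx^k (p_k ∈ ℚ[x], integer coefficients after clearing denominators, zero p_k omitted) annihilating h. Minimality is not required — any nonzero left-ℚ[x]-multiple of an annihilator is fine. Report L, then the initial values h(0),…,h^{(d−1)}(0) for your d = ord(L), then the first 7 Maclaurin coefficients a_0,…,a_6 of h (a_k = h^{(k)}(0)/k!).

f: a_k = -1, -3, -9/2, -9/2, -27/8, -81/40, -81/80, …
g: a_k = 0, -9, 0, 27, 0, -729/5, 0, …
Product ⇒ symmetric product L₀, ord ≤ 2.
∫: right-multiply L₀ by Dx.
L = (9 - 54·x + 81·x^2)·Dx + (-6 + 18·x - 54·x^2)·Dx^2 + (1 + 9·x^2)·Dx^3  (order 3).
h: a_k = 0, 0, 9/2, 9, 27/8, -81/10, 729/80, …
ICs: h(0) = 0, h′(0) = 0, h′′(0) = 9.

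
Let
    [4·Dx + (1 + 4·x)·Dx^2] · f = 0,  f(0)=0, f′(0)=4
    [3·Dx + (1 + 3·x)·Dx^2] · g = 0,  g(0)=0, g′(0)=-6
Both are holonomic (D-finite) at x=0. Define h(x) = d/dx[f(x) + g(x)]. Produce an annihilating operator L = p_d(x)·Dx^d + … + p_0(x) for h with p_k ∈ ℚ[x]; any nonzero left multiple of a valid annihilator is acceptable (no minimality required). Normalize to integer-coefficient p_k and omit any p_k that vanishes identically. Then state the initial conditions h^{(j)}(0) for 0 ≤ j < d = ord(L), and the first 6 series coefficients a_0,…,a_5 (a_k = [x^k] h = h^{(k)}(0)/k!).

f: a_k = 0, 4, -8, 64/3, -64, 1024/5, …
g: a_k = 0, -6, 9, -18, 81/2, -486/5, …
Sum ⇒ L₀ = lclm(L_f,L_g) in ℚ(x)⟨Dx⟩.
Differentiate: ansatz ord ≤ ord L₀ ⇒ L.
L = 24 + (14 + 48·x)·Dx + (1 + 7·x + 12·x^2)·Dx^2  (order 2).
h: a_k = -2, 2, 10, -94, 538, -2638, …
ICs: h(0) = -2, h′(0) = 2.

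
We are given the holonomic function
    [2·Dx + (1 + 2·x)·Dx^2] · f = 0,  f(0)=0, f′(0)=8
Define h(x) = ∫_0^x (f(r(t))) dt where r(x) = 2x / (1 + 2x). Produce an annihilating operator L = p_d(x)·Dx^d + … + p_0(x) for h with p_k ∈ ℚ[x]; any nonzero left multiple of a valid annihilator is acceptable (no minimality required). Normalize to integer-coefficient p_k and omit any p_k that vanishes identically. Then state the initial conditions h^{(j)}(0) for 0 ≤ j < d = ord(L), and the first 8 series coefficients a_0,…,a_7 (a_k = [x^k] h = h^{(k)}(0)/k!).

L = (8 + 24·x)·Dx^2 + (1 + 8·x + 12·x^2)·Dx^3  (order 3).
h: a_k = 0, 0, 8, -64/3, 208/3, -256, 15488/15, -13312/3, …
ICs: h(0) = 0, h′(0) = 0, h′′(0) = 16.

f: a_k = 0, 8, -8, 32/3, -16, 128/5, -128/3, 512/7, …
f∘r: x↦r, Dx↦Dx/r' in L_f ⇒ L₀.
h=∫h₀ ⇒ L = L₀·Dx.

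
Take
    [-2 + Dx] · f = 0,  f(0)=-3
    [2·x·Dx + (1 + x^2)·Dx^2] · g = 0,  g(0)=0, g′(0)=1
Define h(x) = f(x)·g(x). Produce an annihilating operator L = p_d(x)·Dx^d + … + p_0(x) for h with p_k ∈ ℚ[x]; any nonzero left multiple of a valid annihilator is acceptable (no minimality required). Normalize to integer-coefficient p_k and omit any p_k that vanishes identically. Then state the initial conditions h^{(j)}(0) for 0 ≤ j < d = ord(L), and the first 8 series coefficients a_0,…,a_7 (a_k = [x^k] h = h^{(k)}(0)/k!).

f: a_k = -3, -6, -6, -4, -2, -4/5, -4/15, -8/105, …
g: a_k = 0, 1, 0, -1/3, 0, 1/5, 0, -1/7, …
L₀ := L_f ⊗_s L_g (sym. prod.), ord ≤ 2.
L = (4 - 4·x + 4·x^2) + (-4 + 2·x - 4·x^2)·Dx + (1 + x^2)·Dx^2  (order 2).
h: a_k = 0, -3, -6, -5, -2, -3/5, -2/3, -13/35, …
ICs: h(0) = 0, h′(0) = -3.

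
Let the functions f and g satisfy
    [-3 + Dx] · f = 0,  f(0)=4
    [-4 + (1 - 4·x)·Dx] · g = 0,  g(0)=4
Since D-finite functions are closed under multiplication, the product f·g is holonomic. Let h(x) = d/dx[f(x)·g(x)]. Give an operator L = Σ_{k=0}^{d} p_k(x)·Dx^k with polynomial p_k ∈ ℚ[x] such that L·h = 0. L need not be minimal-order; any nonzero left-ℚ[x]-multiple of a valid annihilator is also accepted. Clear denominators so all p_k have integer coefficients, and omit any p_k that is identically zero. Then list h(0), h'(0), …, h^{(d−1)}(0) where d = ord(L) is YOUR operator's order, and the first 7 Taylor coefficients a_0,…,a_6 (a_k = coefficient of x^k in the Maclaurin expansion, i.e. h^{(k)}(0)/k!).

L = (65 - 168·x + 144·x^2) + (-7 + 40·x - 48·x^2)·Dx  (order 1).
h: a_k = 112, 1040, 6456, 34648, 173402, 4162134/5, 3884707, …
ICs: h(0) = 112.

f: a_k = 4, 12, 18, 18, 27/2, 81/10, 81/20, …
g: a_k = 4, 16, 64, 256, 1024, 4096, 16384, …
L₀ := L_f ⊗_s L_g (sym. prod.), ord ≤ 1.
Derive L from L₀ (diff closure).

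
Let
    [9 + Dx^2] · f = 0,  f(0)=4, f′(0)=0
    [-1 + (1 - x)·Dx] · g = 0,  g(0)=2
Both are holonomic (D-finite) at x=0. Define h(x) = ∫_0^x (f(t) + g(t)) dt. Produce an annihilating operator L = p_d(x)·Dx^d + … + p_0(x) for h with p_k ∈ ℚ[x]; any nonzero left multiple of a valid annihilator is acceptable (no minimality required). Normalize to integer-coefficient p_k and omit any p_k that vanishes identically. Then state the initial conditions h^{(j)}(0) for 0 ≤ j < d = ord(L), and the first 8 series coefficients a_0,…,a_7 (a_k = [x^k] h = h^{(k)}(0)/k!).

L = (-135 + 162·x - 81·x^2)·Dx + (99 - 261·x + 243·x^2 - 81·x^3)·Dx^2 + (-15 + 18·x - 9·x^2)·Dx^3 + (11 - 29·x + 27·x^2 - 9·x^3)·Dx^4  (order 4).
h: a_k = 0, 6, 1, -16/3, 1/2, 31/10, 1/3, -41/140, …
ICs: h(0) = 0, h′(0) = 6, h′′(0) = 2, h′′′(0) = -32.

f: a_k = 4, 0, -18, 0, 27/2, 0, -81/20, 0, …
g: a_k = 2, 2, 2, 2, 2, 2, 2, 2, …
L₀ := lclm(L_f,L_g); ord L₀ ≤ 2+1.
Integrate: L := L₀·Dx.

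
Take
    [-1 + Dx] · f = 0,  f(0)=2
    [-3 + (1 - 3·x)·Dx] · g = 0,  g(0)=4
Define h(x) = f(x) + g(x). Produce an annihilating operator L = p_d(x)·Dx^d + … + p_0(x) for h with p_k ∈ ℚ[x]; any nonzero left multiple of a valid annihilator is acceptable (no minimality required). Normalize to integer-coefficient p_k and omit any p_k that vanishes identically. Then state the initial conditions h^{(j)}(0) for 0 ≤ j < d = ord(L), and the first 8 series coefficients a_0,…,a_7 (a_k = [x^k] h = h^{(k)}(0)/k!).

L = (15 + 9·x) + (-17 - 6·x + 9·x^2)·Dx + (2 - 3·x - 9·x^2)·Dx^2  (order 2).
h: a_k = 6, 14, 37, 325/3, 3889/12, 58321/60, 1049761/360, 22044961/2520, …
ICs: h(0) = 6, h′(0) = 14.

f: a_k = 2, 2, 1, 1/3, 1/12, 1/60, 1/360, 1/2520, …
g: a_k = 4, 12, 36, 108, 324, 972, 2916, 8748, …
f+g: L₀ = lclm(L_f,L_g), ord ≤ 1+1.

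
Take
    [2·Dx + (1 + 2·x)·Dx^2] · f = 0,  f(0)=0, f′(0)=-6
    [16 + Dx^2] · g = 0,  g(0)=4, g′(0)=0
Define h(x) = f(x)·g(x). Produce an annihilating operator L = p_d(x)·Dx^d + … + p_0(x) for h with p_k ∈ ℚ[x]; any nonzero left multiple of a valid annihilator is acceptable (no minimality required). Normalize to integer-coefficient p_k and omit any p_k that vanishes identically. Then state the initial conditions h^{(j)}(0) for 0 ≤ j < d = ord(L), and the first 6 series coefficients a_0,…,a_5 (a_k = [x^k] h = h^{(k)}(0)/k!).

f: a_k = 0, -6, 6, -8, 12, -96/5, …
g: a_k = 4, 0, -32, 0, 128/3, 0, …
f·g: L₀ = L_f ⊗_s L_g, ord ≤ 2·2.
L = (2688 + 27648·x + 93184·x^2 + 131072·x^3 + 65536·x^4) + (896 + 5888·x + 12288·x^2 + 8192·x^3)·Dx + (408 + 3712·x + 11904·x^2 + 16384·x^3 + 8192·x^4)·Dx^2 + (56 + 368·x + 768·x^2 + 512·x^3)·Dx^3 + (15 + 124·x + 380·x^2 + 512·x^3 + 256·x^4)·Dx^4  (order 4).
h: a_k = 0, -24, 24, 160, -144, -384/5, …
ICs: h(0) = 0, h′(0) = -24, h′′(0) = 48, h′′′(0) = 960.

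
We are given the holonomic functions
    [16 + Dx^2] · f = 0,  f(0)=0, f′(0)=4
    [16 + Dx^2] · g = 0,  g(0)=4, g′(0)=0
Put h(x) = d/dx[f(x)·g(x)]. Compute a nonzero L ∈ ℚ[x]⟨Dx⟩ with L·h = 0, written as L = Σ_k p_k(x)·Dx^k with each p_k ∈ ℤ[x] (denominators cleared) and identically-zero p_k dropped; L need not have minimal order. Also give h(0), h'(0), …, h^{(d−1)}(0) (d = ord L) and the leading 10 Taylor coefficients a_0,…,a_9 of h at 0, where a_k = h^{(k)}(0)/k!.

L = 64 + Dx^2  (order 2).
h: a_k = 16, 0, -512, 0, 8192/3, 0, -262144/45, 0, 2097152/315, 0, …
ICs: h(0) = 16, h′(0) = 0.

f: a_k = 0, 4, 0, -32/3, 0, 128/15, 0, -1024/315, 0, 2048/2835, …
g: a_k = 4, 0, -32, 0, 128/3, 0, -1024/45, 0, 2048/315, 0, …
f·g: L₀ = L_f ⊗_s L_g, ord ≤ 2·2.
h=h₀': d/dx-closure on L₀ ⇒ L.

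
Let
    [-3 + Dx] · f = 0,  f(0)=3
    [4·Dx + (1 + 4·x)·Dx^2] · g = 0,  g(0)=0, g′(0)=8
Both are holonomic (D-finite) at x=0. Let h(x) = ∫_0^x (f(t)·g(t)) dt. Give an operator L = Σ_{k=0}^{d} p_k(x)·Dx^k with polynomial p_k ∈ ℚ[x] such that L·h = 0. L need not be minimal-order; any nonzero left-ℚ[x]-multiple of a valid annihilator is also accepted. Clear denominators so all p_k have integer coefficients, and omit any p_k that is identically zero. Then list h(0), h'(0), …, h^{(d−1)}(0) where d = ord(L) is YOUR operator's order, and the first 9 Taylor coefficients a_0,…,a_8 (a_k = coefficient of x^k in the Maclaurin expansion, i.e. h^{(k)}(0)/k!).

f: a_k = 3, 9, 27/2, 27/2, 81/8, 243/40, 243/80, 729/560, 2187/4480, …
g: a_k = 0, 8, -16, 128/3, -128, 2048/5, -4096/3, 32768/7, -16384, …
f·g: L₀ = L_f ⊗_s L_g, ord ≤ 1·2.
h=∫h₀ ⇒ L = L₀·Dx.
L = (-3 + 36·x)·Dx + (-2 - 24·x)·Dx^2 + (1 + 4·x)·Dx^3  (order 3).
h: a_k = 0, 0, 12, 8, 23, -108/5, 863/10, -1675/7, 414129/560, …
ICs: h(0) = 0, h′(0) = 0, h′′(0) = 24.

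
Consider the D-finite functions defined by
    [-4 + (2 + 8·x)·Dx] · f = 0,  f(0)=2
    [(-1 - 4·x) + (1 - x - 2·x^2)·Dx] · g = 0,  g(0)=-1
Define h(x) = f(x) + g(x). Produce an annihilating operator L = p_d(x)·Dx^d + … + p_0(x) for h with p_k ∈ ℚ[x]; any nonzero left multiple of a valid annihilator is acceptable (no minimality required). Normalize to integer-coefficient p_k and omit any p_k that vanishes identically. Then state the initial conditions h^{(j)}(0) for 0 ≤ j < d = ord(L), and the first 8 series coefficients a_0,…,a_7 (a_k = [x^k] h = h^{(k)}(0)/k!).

f: a_k = 2, 4, -4, 8, -20, 56, -168, 528, …
g: a_k = -1, -1, -3, -5, -11, -21, -43, -85, …
Sum ⇒ L₀ = lclm(L_f,L_g) in ℚ(x)⟨Dx⟩.
L = (16 + 84·x + 120·x^2 + 160·x^3) + (-10 - 52·x - 204·x^2 - 400·x^3 - 400·x^4)·Dx + (-1 + 7·x + 56·x^2 + 8·x^3 - 200·x^4 - 160·x^5)·Dx^2  (order 2).
h: a_k = 1, 3, -7, 3, -31, 35, -211, 443, …
ICs: h(0) = 1, h′(0) = 3.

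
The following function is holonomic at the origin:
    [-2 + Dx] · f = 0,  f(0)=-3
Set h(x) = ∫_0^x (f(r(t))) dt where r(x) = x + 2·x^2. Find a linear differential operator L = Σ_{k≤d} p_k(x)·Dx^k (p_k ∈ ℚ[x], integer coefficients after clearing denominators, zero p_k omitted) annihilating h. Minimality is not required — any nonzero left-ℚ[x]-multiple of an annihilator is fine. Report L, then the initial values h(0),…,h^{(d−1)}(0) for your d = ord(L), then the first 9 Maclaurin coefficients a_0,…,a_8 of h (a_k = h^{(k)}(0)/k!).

L = (-2 - 8·x)·Dx + Dx^2  (order 2).
h: a_k = 0, -3, -3, -6, -7, -10, -54/5, -1324/105, -1303/105, …
ICs: h(0) = 0, h′(0) = -3.

f: a_k = -3, -6, -6, -4, -2, -4/5, -4/15, -8/105, -2/105, …
L₀ from L_f via x↦r, Dx↦r'^{-1}Dx.
∫: right-multiply L₀ by Dx.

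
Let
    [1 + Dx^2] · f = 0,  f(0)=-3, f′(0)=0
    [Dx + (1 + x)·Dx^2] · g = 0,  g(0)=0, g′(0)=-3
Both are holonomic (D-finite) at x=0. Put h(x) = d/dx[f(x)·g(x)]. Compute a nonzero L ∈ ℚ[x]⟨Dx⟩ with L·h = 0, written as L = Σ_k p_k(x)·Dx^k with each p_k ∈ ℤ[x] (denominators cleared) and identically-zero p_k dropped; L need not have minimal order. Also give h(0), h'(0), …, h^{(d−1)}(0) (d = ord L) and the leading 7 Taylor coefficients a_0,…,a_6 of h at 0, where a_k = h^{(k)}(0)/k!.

f: a_k = -3, 0, 3/2, 0, -1/8, 0, 1/240, …
g: a_k = 0, -3, 3/2, -1, 3/4, -3/5, 1/2, …
L₀ := L_f ⊗_s L_g (sym. prod.), ord ≤ 4.
h=h₀': d/dx-closure on L₀ ⇒ L.
L = (-25 - 44·x - 42·x^2 + 12·x^3 + 43·x^4 + 24·x^5 + 4·x^6) + (-24 - 32·x + 20·x^2 + 60·x^3 + 40·x^4 + 8·x^5)·Dx + (-28 - 44·x - 14·x^2 + 72·x^3 + 98·x^4 + 48·x^5 + 8·x^6)·Dx^2 + (-24 - 32·x + 20·x^2 + 60·x^3 + 40·x^4 + 8·x^5)·Dx^3 + (-3 + 28·x^2 + 60·x^3 + 55·x^4 + 24·x^5 + 4·x^6)·Dx^4  (order 4).
h: a_k = 9, -9, -9/2, 0, 27/8, -27/8, 279/80, …
ICs: h(0) = 9, h′(0) = -9, h′′(0) = -9, h′′′(0) = 0.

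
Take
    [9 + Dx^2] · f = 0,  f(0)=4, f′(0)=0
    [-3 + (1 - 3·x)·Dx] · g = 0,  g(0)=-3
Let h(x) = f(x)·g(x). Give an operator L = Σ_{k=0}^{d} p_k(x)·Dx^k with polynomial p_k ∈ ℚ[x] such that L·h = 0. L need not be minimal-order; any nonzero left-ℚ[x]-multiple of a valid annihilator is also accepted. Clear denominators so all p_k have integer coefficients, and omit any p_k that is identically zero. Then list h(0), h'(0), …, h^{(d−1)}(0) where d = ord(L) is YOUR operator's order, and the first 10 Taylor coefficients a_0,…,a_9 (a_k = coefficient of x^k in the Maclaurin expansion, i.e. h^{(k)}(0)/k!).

L = (-9 + 27·x) + 6·Dx + (-1 + 3·x)·Dx^2  (order 2).
h: a_k = -12, -36, -54, -162, -1053/2, -3159/2, -94527/20, -283581/20, -9528759/224, -28586277/224, …
ICs: h(0) = -12, h′(0) = -36.

f: a_k = 4, 0, -18, 0, 27/2, 0, -81/20, 0, 729/1120, 0, …
g: a_k = -3, -9, -27, -81, -243, -729, -2187, -6561, -19683, -59049, …
f·g: L₀ = L_f ⊗_s L_g, ord ≤ 2·1.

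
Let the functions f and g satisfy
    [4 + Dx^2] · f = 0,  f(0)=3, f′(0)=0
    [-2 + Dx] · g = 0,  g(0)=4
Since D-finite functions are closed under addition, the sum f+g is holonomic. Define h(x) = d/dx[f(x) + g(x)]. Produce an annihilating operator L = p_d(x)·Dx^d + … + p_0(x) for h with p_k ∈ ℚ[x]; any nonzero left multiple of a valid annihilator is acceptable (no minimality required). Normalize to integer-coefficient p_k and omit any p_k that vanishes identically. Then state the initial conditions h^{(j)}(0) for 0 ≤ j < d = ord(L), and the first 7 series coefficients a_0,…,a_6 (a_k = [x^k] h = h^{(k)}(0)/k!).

f: a_k = 3, 0, -6, 0, 2, 0, -4/15, …
g: a_k = 4, 8, 8, 16/3, 8/3, 16/15, 16/45, …
Weyl lclm of L_f,L_g ⇒ L₀ (ord ≤ 3).
Derive L from L₀ (diff closure).
L = 8 - 4·Dx + 2·Dx^2 - Dx^3  (order 3).
h: a_k = 8, 4, 16, 56/3, 16/3, 8/15, 32/45, …
ICs: h(0) = 8, h′(0) = 4, h′′(0) = 32.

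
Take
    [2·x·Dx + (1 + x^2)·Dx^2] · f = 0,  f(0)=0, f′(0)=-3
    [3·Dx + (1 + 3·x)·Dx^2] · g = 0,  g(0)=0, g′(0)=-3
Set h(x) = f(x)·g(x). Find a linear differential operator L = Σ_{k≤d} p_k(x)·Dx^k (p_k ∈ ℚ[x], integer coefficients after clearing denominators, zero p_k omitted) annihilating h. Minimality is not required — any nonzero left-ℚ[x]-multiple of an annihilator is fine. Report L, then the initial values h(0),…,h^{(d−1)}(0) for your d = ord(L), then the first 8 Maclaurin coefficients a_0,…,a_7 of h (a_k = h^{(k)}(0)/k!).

f: a_k = 0, -3, 0, 1, 0, -3/5, 0, 3/7, …
g: a_k = 0, -3, 9/2, -9, 81/4, -243/5, 243/2, -2187/7, …
f·g: L₀ = L_f ⊗_s L_g, ord ≤ 2·2.
L = (264 + 1260·x + 1008·x^2 + 3420·x^3 + 3240·x^4 + 4212·x^5 + 324·x^7)·Dx + (178 + 660·x + 3828·x^2 + 7308·x^3 + 12960·x^4 + 10044·x^5 + 11340·x^6 + 324·x^7 + 1134·x^8)·Dx^2 + (132 + 608·x + 1728·x^2 + 4568·x^3 + 6456·x^4 + 8856·x^5 + 5184·x^6 + 5544·x^7 + 324·x^8 + 648·x^9)·Dx^3 + (13 + 102·x + 341·x^2 + 744·x^3 + 1138·x^4 + 1236·x^5 + 1386·x^6 + 648·x^7 + 657·x^8 + 54·x^9 + 81·x^10)·Dx^4  (order 4).
h: a_k = 0, 0, 9, -27/2, 24, -225/4, 693/5, -6939/20, …
ICs: h(0) = 0, h′(0) = 0, h′′(0) = 18, h′′′(0) = -81.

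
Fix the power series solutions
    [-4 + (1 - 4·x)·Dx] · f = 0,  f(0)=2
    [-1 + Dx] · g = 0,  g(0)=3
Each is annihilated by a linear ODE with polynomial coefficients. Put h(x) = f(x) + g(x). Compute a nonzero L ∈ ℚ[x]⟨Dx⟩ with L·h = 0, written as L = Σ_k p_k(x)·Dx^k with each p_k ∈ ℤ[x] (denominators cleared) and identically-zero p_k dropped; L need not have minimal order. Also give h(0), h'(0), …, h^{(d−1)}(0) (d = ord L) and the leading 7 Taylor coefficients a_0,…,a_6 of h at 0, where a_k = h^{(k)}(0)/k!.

L = (-28 - 16·x) + (31 + 8·x - 16·x^2)·Dx + (-3 + 8·x + 16·x^2)·Dx^2  (order 2).
h: a_k = 5, 11, 67/2, 257/2, 4097/8, 81921/40, 1966081/240, …
ICs: h(0) = 5, h′(0) = 11.

f: a_k = 2, 8, 32, 128, 512, 2048, 8192, …
g: a_k = 3, 3, 3/2, 1/2, 1/8, 1/40, 1/240, …
L₀ := lclm(L_f,L_g); ord L₀ ≤ 1+1.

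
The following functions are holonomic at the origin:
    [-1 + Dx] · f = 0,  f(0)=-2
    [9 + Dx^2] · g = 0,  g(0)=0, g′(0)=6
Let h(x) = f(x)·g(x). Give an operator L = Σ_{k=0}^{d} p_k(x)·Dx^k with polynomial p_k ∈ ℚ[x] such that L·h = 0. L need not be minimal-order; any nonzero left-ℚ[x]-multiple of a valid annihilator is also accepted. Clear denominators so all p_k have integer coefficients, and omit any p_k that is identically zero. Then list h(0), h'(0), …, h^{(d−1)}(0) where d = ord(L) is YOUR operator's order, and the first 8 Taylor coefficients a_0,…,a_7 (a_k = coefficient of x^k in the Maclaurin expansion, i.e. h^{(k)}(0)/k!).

f: a_k = -2, -2, -1, -1/3, -1/12, -1/60, -1/360, -1/2520, …
g: a_k = 0, 6, 0, -9, 0, 81/20, 0, -243/280, …
Product ⇒ symmetric product L₀, ord ≤ 2.
L = 10 - 2·Dx + Dx^2  (order 2).
h: a_k = 0, -12, -12, 12, 16, 2/5, -26/5, -166/105, …
ICs: h(0) = 0, h′(0) = -12.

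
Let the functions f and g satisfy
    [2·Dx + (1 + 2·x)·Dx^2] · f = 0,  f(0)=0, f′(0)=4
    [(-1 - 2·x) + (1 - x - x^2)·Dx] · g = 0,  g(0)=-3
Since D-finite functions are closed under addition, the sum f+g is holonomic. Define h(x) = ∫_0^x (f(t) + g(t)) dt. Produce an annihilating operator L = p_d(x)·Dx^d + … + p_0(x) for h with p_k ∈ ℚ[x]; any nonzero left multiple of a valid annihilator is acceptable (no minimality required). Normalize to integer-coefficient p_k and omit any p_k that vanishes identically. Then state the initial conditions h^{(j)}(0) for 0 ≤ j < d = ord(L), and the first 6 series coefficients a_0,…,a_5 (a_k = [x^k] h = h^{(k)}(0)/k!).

L = (-34 - 92·x - 116·x^2 - 48·x^3 - 24·x^4)·Dx^2 + (-5 - 60·x - 170·x^2 - 180·x^3 - 100·x^4 - 40·x^5)·Dx^3 + (3 + 11·x + 5·x^2 - 20·x^3 - 30·x^4 - 24·x^5 - 8·x^6)·Dx^4  (order 4).
h: a_k = 0, -3, 1/2, -10/3, -11/12, -23/5, …
ICs: h(0) = 0, h′(0) = -3, h′′(0) = 1, h′′′(0) = -20.

f: a_k = 0, 4, -4, 16/3, -8, 64/5, …
g: a_k = -3, -3, -6, -9, -15, -24, …
Sum ⇒ L₀ = lclm(L_f,L_g) in ℚ(x)⟨Dx⟩.
∫: right-multiply L₀ by Dx.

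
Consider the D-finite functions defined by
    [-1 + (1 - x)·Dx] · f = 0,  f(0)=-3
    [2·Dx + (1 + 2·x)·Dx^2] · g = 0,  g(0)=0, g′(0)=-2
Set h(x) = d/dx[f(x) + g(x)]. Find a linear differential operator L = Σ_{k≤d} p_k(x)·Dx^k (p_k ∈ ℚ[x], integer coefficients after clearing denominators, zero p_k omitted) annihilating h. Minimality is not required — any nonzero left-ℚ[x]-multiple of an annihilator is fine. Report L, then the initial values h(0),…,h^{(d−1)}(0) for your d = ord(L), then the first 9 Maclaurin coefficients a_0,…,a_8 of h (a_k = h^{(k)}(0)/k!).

L = (14 + 4·x) + (-1 + 20·x + 8·x^2)·Dx + (-2 - 3·x + 3·x^2 + 2·x^3)·Dx^2  (order 2).
h: a_k = -5, -2, -17, 4, -47, 46, -149, 232, -539, …
ICs: h(0) = -5, h′(0) = -2.

f: a_k = -3, -3, -3, -3, -3, -3, -3, -3, -3, …
g: a_k = 0, -2, 2, -8/3, 4, -32/5, 32/3, -128/7, 32, …
Sum ⇒ L₀ = lclm(L_f,L_g) in ℚ(x)⟨Dx⟩.
h=h₀': d/dx-closure on L₀ ⇒ L.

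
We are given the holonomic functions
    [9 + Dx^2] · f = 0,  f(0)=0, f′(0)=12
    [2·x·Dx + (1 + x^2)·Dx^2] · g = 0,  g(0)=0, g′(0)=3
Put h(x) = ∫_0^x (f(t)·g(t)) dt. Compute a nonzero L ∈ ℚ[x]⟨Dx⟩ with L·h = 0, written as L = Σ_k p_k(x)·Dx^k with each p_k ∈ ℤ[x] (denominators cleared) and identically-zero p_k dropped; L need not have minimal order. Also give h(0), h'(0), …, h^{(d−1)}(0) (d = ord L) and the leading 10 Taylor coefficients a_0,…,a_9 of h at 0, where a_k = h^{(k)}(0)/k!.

L = (1170 + 3834·x^2 + 4779·x^4 + 2916·x^6 + 729·x^8)·Dx + (396·x + 1044·x^3 + 972·x^5 + 324·x^7)·Dx^2 + (220 + 768·x^2 + 1026·x^4 + 648·x^6 + 162·x^8)·Dx^3 + (44·x + 116·x^3 + 108·x^5 + 36·x^7)·Dx^4 + (10 + 38·x^2 + 55·x^4 + 36·x^6 + 9·x^8)·Dx^5  (order 5).
h: a_k = 0, 0, 0, 12, 0, -66/5, 0, 99/14, 0, -13/4, …
ICs: h(0) = 0, h′(0) = 0, h′′(0) = 0, h′′′(0) = 72, h′′′′(0) = 0.

f: a_k = 0, 12, 0, -18, 0, 81/10, 0, -243/140, 0, 243/1120, …
g: a_k = 0, 3, 0, -1, 0, 3/5, 0, -3/7, 0, 1/3, …
L₀ := L_f ⊗_s L_g (sym. prod.), ord ≤ 4.
h=∫h₀ ⇒ L = L₀·Dx.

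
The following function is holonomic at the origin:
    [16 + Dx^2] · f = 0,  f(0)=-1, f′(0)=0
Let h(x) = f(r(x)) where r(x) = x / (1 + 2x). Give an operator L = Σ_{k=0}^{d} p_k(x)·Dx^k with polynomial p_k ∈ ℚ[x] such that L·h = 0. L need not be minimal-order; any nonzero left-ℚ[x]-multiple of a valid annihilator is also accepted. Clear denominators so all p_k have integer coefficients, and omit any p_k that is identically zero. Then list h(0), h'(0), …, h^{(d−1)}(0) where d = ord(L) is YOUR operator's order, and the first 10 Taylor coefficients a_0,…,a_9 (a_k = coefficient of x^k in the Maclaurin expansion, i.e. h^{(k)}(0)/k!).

L = 16 + (4 + 24·x + 48·x^2 + 32·x^3)·Dx + (1 + 8·x + 24·x^2 + 32·x^3 + 16·x^4)·Dx^2  (order 2).
h: a_k = -1, 0, 8, -32, 256/3, -512/3, 9856/45, 512/5, -602624/315, 2646016/315, …
ICs: h(0) = -1, h′(0) = 0.

f: a_k = -1, 0, 8, 0, -32/3, 0, 256/45, 0, -512/315, 0, …
Change of var in L_f (x↦r) gives L₀.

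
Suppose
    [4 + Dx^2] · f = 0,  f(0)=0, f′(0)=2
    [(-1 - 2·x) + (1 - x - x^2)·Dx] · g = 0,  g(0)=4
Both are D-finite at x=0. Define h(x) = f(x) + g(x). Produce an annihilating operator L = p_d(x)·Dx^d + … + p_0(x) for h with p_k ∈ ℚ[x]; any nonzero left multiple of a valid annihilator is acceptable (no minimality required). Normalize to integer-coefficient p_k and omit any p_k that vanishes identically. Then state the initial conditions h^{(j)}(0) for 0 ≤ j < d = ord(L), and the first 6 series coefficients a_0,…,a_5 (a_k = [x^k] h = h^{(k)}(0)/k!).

f: a_k = 0, 2, 0, -4/3, 0, 4/15, …
g: a_k = 4, 4, 8, 12, 20, 32, …
f+g: L₀ = lclm(L_f,L_g), ord ≤ 2+1.
L = (-44 - 96·x - 32·x^2 - 48·x^3 - 40·x^4 - 16·x^5) + (16 - 20·x - 8·x^2 + 16·x^3 - 12·x^4 - 24·x^5 - 8·x^6)·Dx + (-11 - 24·x - 8·x^2 - 12·x^3 - 10·x^4 - 4·x^5)·Dx^2 + (4 - 5·x - 2·x^2 + 4·x^3 - 3·x^4 - 6·x^5 - 2·x^6)·Dx^3  (order 3).
h: a_k = 4, 6, 8, 32/3, 20, 484/15, …
ICs: h(0) = 4, h′(0) = 6, h′′(0) = 16.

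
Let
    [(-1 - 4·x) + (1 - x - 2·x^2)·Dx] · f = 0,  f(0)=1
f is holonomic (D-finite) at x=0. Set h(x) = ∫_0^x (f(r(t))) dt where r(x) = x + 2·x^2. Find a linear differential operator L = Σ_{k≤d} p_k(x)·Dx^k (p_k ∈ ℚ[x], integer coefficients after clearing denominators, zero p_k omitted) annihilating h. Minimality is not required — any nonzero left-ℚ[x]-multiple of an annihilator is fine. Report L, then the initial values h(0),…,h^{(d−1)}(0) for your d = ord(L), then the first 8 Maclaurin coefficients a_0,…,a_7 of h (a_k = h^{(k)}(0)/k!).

L = (1 + 8·x + 24·x^2 + 32·x^3)·Dx + (-1 + x + 4·x^2 + 8·x^3 + 8·x^4)·Dx^2  (order 2).
h: a_k = 0, 1, 1/2, 5/3, 17/4, 53/5, 169/6, 557/7, …
ICs: h(0) = 0, h′(0) = 1.

f: a_k = 1, 1, 3, 5, 11, 21, 43, 85, …
Change of var in L_f (x↦r) gives L₀.
∫: right-multiply L₀ by Dx.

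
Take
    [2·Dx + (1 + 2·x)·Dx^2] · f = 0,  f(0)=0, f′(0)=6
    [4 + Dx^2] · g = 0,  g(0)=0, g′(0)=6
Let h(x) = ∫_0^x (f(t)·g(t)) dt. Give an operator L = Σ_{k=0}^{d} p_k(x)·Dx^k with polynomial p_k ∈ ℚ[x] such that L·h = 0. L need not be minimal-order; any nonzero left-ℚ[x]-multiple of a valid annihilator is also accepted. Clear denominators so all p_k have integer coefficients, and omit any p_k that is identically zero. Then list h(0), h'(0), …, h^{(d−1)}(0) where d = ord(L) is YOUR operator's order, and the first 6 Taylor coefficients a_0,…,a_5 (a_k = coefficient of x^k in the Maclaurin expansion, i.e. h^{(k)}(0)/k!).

L = (-48 + 192·x + 1216·x^2 + 2048·x^3 + 1024·x^4)·Dx + (32 + 320·x + 768·x^2 + 512·x^3)·Dx^2 + (160·x + 672·x^2 + 1024·x^3 + 512·x^4)·Dx^3 + (8 + 80·x + 192·x^2 + 128·x^3)·Dx^4 + (3 + 28·x + 92·x^2 + 128·x^3 + 64·x^4)·Dx^5  (order 5).
h: a_k = 0, 0, 0, 12, -9, 24/5, …
ICs: h(0) = 0, h′(0) = 0, h′′(0) = 0, h′′′(0) = 72, h′′′′(0) = -216.

f: a_k = 0, 6, -6, 8, -12, 96/5, …
g: a_k = 0, 6, 0, -4, 0, 4/5, …
Sym-product of L_f,L_g gives L₀ (≤ ord 4).
∫: right-multiply L₀ by Dx.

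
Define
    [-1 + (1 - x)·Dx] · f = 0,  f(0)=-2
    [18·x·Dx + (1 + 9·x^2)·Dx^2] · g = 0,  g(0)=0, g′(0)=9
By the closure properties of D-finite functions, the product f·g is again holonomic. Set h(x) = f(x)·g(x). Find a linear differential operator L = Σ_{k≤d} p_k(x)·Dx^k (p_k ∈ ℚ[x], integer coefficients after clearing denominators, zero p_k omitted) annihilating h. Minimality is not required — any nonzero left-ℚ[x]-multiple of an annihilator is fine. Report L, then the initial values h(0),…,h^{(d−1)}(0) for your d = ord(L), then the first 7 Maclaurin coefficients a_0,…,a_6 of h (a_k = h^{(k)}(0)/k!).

L = 18·x + (2 - 18·x + 36·x^2)·Dx + (-1 + x - 9·x^2 + 9·x^3)·Dx^2  (order 2).
h: a_k = 0, -18, -18, 36, 36, -1278/5, -1278/5, …
ICs: h(0) = 0, h′(0) = -18.

f: a_k = -2, -2, -2, -2, -2, -2, -2, …
g: a_k = 0, 9, 0, -27, 0, 729/5, 0, …
Product ⇒ symmetric product L₀, ord ≤ 2.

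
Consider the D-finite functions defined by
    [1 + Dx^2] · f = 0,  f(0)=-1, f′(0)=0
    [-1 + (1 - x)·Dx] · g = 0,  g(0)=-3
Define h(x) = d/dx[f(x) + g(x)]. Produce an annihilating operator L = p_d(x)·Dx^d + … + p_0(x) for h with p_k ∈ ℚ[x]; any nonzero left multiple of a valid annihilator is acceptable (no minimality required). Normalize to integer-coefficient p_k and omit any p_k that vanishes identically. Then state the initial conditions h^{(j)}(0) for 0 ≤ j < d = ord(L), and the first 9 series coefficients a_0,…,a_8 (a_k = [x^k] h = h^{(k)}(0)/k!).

L = (26 - 4·x + 2·x^2) + (-7 + 9·x - 3·x^2 + x^3)·Dx + (26 - 4·x + 2·x^2)·Dx^2 + (-7 + 9·x - 3·x^2 + x^3)·Dx^3  (order 3).
h: a_k = -3, -5, -9, -73/6, -15, -2159/120, -21, -120961/5040, -27, …
ICs: h(0) = -3, h′(0) = -5, h′′(0) = -18.

f: a_k = -1, 0, 1/2, 0, -1/24, 0, 1/720, 0, -1/40320, …
g: a_k = -3, -3, -3, -3, -3, -3, -3, -3, -3, …
Weyl lclm of L_f,L_g ⇒ L₀ (ord ≤ 3).
Differentiate: ansatz ord ≤ ord L₀ ⇒ L.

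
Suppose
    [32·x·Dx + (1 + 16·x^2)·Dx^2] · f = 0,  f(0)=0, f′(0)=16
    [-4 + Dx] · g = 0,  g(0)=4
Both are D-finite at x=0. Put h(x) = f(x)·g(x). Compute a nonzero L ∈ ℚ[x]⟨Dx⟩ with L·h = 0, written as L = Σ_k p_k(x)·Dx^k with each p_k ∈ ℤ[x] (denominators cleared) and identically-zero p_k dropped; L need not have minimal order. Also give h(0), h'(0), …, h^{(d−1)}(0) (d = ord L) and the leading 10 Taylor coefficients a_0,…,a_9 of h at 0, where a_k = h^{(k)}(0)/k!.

f: a_k = 0, 16, 0, -256/3, 0, 4096/5, 0, -65536/7, 0, 1048576/9, …
g: a_k = 4, 16, 32, 128/3, 128/3, 512/15, 1024/45, 4096/315, 2048/315, 8192/2835, …
f·g: L₀ = L_f ⊗_s L_g, ord ≤ 2·1.
L = (16 - 128·x + 256·x^2) + (-8 + 32·x - 128·x^2)·Dx + (1 + 16·x^2)·Dx^2  (order 2).
h: a_k = 0, 64, 256, 512/3, -2048/3, 6144/5, 90112/9, -507904/35, -7405568/63, 37715968/189, …
ICs: h(0) = 0, h′(0) = 64.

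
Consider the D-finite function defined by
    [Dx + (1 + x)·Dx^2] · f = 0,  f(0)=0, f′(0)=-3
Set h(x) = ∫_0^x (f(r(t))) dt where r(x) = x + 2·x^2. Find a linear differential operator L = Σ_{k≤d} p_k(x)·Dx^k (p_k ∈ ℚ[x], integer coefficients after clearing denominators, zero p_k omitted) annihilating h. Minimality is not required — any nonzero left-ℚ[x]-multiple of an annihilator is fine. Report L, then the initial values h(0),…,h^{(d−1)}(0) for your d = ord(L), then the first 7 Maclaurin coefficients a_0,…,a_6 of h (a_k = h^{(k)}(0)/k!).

L = (-3 + 4·x + 8·x^2)·Dx^2 + (1 + 5·x + 6·x^2 + 8·x^3)·Dx^3  (order 3).
h: a_k = 0, 0, -3/2, -3/2, 5/4, 3/20, -11/10, …
ICs: h(0) = 0, h′(0) = 0, h′′(0) = -3.

f: a_k = 0, -3, 3/2, -1, 3/4, -3/5, 1/2, …
Change of var in L_f (x↦r) gives L₀.
h=∫h₀ ⇒ L = L₀·Dx.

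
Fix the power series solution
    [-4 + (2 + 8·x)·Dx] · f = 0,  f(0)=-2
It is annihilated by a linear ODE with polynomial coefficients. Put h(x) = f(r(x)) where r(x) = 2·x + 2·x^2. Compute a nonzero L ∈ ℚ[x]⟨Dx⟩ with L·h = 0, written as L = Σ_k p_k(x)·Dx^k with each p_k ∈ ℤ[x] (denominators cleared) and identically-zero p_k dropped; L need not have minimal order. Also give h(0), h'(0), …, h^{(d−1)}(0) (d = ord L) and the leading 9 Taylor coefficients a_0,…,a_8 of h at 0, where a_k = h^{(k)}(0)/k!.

f: a_k = -2, -4, 4, -8, 20, -56, 168, -528, 1716, …
Substitute x→r, Dx→(1/r')Dx; clear ⇒ L₀.
L = (-4 - 8·x) + (1 + 8·x + 8·x^2)·Dx  (order 1).
h: a_k = -2, -8, 8, -32, 144, -704, 3648, -19712, 109888, …
ICs: h(0) = -2.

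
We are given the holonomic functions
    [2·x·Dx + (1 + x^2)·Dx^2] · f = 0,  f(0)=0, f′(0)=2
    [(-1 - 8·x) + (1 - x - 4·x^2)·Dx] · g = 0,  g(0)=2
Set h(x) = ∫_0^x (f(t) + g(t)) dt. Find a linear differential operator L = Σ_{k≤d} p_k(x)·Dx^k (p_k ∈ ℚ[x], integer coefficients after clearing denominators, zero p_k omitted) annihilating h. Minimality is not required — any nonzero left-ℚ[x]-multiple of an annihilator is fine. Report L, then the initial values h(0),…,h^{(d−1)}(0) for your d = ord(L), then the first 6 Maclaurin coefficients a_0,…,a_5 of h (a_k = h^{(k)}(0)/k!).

f: a_k = 0, 2, 0, -2/3, 0, 2/5, …
g: a_k = 2, 2, 10, 18, 58, 130, …
h₀=f+g: left-lcm gives L₀, ord ≤ 3.
Integrate: L := L₀·Dx.
L = (10 - 40·x - 478·x^2 - 864·x^3 - 2496·x^4 - 384·x^6)·Dx^2 + (-28 - 246·x - 316·x^2 - 1182·x^3 - 752·x^4 - 2048·x^5 - 48·x^6 - 384·x^7)·Dx^3 + (5 + 8·x + 32·x^2 - 104·x^3 - 197·x^4 - 128·x^5 - 288·x^6 - 16·x^7 - 64·x^8)·Dx^4  (order 4).
h: a_k = 0, 2, 2, 10/3, 13/3, 58/5, …
ICs: h(0) = 0, h′(0) = 2, h′′(0) = 4, h′′′(0) = 20.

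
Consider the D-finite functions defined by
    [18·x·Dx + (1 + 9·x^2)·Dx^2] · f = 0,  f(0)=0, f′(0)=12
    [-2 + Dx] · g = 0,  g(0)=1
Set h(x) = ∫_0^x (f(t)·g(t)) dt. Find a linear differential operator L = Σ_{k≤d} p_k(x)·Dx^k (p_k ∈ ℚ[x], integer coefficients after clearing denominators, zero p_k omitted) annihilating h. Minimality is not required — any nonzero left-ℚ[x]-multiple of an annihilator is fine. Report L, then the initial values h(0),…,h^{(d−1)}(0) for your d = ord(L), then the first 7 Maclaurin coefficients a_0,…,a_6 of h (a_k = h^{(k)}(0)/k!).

L = (4 - 36·x + 36·x^2)·Dx + (-4 + 18·x - 36·x^2)·Dx^2 + (1 + 9·x^2)·Dx^3  (order 3).
h: a_k = 0, 0, 6, 8, -3, -56/5, 326/15, …
ICs: h(0) = 0, h′(0) = 0, h′′(0) = 12.

f: a_k = 0, 12, 0, -36, 0, 972/5, 0, …
g: a_k = 1, 2, 2, 4/3, 2/3, 4/15, 4/45, …
Sym-product of L_f,L_g gives L₀ (≤ ord 2).
h=∫₀ˣh₀: take L = L₀·Dx.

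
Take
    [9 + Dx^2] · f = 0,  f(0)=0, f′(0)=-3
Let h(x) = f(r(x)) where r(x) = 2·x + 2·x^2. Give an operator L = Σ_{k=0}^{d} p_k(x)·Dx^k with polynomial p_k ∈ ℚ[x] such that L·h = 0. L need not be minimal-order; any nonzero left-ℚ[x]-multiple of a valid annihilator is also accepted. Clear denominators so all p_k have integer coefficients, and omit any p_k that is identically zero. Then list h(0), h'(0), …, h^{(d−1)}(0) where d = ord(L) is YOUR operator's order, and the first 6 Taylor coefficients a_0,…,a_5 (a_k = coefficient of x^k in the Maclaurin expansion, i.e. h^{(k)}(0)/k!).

f: a_k = 0, -3, 0, 9/2, 0, -81/40, …
f∘r: x↦r, Dx↦Dx/r' in L_f ⇒ L₀.
L = (36 + 216·x + 432·x^2 + 288·x^3) - 2·Dx + (1 + 2·x)·Dx^2  (order 2).
h: a_k = 0, -6, -6, 36, 108, 216/5, …
ICs: h(0) = 0, h′(0) = -6.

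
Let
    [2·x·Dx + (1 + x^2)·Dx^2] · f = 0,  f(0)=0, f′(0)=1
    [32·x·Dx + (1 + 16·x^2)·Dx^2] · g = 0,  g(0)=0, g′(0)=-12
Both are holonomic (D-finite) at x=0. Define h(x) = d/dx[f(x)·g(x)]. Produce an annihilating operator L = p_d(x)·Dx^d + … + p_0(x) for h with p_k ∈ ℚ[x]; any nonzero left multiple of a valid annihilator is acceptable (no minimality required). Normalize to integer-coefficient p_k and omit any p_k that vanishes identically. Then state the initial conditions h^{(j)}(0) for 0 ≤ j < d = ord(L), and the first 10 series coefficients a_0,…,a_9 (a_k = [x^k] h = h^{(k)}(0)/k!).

L = (-384·x - 10880·x^3 - 16384·x^5 + 34816·x^7 + 98304·x^9) + (-68 - 3916·x^2 - 19584·x^4 - 14336·x^6 + 121856·x^8 + 147456·x^10)·Dx + (-136·x - 2632·x^3 - 6528·x^5 + 16448·x^7 + 69632·x^9 + 49152·x^11)·Dx^2 + (-1 - 34·x^2 - 305·x^4 + 4880·x^8 + 8704·x^10 + 4096·x^12)·Dx^3  (order 3).
h: a_k = 0, -24, 0, 272, 0, -19144/5, 0, 2027488/35, 0, -94348024/105, …
ICs: h(0) = 0, h′(0) = -24, h′′(0) = 0.

f: a_k = 0, 1, 0, -1/3, 0, 1/5, 0, -1/7, 0, 1/9, …
g: a_k = 0, -12, 0, 64, 0, -3072/5, 0, 49152/7, 0, -262144/3, …
L₀ := L_f ⊗_s L_g (sym. prod.), ord ≤ 4.
Differentiate: ansatz ord ≤ ord L₀ ⇒ L.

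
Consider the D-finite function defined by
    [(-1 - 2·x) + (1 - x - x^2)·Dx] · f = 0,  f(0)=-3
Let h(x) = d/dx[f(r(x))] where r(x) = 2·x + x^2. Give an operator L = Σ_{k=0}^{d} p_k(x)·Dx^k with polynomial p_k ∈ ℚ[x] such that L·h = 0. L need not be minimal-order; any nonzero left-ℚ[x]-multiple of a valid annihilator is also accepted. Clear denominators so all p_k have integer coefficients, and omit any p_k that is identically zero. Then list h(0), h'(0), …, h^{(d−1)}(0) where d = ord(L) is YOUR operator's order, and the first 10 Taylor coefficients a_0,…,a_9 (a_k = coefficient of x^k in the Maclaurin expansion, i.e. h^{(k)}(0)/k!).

f: a_k = -3, -3, -6, -9, -15, -24, -39, -63, -102, -165, …
h₀=f(r): pull back L_f along r ⇒ L₀.
Differentiate: ansatz ord ≤ ord L₀ ⇒ L.
L = (9 + 42·x + 105·x^2 + 164·x^3 + 141·x^4 + 60·x^5 + 10·x^6) + (-1 - 3·x + 9·x^2 + 39·x^3 + 55·x^4 + 39·x^5 + 14·x^6 + 2·x^7)·Dx  (order 1).
h: a_k = -6, -54, -288, -1416, -6510, -28710, -123144, -517368, -2139696, -8739960, …
ICs: h(0) = -6.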